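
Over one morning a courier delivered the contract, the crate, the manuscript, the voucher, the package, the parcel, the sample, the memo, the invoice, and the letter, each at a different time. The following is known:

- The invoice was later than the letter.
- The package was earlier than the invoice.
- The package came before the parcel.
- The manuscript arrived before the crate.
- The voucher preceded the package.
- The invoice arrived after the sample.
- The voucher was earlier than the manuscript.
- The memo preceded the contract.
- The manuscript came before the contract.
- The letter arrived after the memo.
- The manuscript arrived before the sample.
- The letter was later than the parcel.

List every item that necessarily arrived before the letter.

the memo, the package, the parcel, the voucher

Directly stated before the letter: the memo and the parcel.
The package reaches the letter via the package → the parcel → the letter.
The voucher reaches the letter via the voucher → the package → the parcel → the letter.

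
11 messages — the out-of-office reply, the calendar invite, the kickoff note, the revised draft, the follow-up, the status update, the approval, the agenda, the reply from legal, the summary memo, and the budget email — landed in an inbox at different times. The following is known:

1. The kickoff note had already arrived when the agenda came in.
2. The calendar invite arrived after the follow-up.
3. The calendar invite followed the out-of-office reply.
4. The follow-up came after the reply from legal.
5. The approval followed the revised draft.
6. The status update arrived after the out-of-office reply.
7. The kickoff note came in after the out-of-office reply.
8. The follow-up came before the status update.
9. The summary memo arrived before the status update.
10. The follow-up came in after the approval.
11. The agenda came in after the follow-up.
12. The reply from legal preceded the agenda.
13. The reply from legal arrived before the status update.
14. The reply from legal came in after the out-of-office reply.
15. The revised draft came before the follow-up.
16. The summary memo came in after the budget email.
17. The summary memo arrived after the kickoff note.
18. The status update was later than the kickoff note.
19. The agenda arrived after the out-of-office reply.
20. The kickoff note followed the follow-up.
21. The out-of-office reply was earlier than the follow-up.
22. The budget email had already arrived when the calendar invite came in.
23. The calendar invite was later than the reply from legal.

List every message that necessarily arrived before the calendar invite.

Directly stated before the calendar invite: the budget email, the follow-up, the out-of-office reply, and the reply from legal.
The approval reaches the calendar invite via the approval → the follow-up → the calendar invite.
The revised draft reaches the calendar invite via the revised draft → the follow-up → the calendar invite.

the approval, the budget email, the follow-up, the out-of-office reply, the reply from legal, the revised draft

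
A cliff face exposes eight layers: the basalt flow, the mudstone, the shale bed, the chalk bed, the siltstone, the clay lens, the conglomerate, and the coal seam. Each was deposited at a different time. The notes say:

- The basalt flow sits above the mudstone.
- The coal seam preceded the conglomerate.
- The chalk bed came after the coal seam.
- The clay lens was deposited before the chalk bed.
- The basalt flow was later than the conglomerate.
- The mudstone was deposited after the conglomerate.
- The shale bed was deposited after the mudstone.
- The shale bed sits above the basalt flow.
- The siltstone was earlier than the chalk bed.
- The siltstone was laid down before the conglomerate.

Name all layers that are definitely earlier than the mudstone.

the coal seam, the conglomerate, the siltstone

Directly stated before the mudstone: the conglomerate.
The coal seam reaches the mudstone via the coal seam → the conglomerate → the mudstone.
The siltstone reaches the mudstone via the siltstone → the conglomerate → the mudstone.
No chain forces the shale bed (or any of the others) ahead of the mudstone.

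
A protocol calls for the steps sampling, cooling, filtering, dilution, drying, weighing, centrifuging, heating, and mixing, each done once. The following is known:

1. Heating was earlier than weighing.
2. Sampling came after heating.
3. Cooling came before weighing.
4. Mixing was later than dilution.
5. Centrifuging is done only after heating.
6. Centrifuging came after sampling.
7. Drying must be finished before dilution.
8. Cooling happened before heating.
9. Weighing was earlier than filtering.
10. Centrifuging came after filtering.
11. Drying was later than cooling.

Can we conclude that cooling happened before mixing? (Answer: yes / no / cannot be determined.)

yes

Chain the constraints: cooling → drying → dilution → mixing. Each link is directly stated, so cooling comes before mixing.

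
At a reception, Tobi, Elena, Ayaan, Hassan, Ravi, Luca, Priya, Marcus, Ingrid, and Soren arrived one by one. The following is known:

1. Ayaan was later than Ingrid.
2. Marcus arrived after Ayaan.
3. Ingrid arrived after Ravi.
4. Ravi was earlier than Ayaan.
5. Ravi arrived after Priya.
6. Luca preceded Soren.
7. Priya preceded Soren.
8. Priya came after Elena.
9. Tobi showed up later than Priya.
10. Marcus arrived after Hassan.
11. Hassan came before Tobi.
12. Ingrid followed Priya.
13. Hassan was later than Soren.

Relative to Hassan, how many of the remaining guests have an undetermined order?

3

Forced before Hassan: Elena, Luca, Priya, and Soren; forced after Hassan: Marcus and Tobi.
That leaves Ayaan, Ingrid, and Ravi with no forced order relative to Hassan — 3.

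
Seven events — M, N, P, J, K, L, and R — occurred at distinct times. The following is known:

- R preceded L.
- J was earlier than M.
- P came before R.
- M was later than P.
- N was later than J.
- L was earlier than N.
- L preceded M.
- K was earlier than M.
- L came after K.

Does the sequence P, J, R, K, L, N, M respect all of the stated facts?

yes

Check each stated constraint against the proposed order — e.g. J is ahead of M; P is ahead of M. Every pair is in the required order; nothing is violated.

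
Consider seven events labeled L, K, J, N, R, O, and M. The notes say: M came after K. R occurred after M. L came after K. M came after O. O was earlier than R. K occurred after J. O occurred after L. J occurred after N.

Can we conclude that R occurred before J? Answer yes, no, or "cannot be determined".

Tracing the constraints gives J → K → M → R, so J must come before R.
That means R cannot be before J.

no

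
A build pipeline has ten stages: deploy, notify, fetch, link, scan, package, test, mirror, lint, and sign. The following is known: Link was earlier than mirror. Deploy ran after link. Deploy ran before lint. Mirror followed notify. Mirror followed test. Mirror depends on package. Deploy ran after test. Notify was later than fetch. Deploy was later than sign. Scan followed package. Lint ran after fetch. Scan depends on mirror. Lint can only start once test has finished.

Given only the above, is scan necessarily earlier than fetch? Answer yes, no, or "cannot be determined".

Tracing the constraints gives fetch → notify → mirror → scan, so fetch must come before scan.
That means scan cannot be before fetch.

no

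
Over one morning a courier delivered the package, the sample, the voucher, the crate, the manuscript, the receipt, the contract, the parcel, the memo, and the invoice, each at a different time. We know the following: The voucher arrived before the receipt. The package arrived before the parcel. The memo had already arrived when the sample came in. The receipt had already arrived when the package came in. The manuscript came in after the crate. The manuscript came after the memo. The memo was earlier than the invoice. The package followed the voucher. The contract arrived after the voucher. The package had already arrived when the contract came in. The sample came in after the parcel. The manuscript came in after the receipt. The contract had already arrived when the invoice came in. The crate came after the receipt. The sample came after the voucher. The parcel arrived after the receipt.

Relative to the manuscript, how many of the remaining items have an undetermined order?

5

Forced before the manuscript: the crate, the memo, the receipt, and the voucher.
That leaves the contract, the invoice, the package, the parcel, and the sample with no forced order relative to the manuscript — 5.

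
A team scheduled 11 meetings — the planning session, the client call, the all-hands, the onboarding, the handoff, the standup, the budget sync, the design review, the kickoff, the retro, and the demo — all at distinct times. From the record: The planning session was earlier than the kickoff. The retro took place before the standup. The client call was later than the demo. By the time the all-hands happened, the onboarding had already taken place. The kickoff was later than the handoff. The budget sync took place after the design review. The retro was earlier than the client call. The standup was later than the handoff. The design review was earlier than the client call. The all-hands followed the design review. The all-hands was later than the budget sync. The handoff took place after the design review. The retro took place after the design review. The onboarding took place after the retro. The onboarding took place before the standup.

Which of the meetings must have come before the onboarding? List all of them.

the design review, the retro

Directly stated before the onboarding: the retro.
The design review reaches the onboarding via the design review → the retro → the onboarding.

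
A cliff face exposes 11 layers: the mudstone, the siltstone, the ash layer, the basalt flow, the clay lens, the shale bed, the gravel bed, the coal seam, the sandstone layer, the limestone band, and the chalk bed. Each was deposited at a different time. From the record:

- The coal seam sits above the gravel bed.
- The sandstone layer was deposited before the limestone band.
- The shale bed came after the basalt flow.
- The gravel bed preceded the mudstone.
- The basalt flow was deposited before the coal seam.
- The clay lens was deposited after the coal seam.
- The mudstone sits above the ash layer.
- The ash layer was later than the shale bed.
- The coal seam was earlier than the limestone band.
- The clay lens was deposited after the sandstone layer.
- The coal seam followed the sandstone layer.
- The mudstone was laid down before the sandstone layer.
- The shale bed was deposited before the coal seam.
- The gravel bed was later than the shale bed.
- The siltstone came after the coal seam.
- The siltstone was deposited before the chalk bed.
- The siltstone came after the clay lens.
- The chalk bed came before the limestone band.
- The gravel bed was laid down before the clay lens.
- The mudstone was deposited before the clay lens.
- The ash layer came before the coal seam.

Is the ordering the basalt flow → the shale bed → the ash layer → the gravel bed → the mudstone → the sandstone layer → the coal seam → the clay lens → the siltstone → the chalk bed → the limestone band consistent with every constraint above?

Check each stated constraint against the proposed order — e.g. the sandstone layer is ahead of the limestone band; the basalt flow is ahead of the coal seam. Every pair is in the required order; nothing is violated.

yes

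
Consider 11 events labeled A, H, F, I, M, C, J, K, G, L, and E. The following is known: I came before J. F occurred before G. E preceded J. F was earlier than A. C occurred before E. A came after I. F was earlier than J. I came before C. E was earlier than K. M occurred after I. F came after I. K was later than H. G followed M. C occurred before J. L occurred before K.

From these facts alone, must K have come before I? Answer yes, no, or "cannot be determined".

Tracing the constraints gives I → C → E → K, so I must come before K.
That means K cannot be before I.

no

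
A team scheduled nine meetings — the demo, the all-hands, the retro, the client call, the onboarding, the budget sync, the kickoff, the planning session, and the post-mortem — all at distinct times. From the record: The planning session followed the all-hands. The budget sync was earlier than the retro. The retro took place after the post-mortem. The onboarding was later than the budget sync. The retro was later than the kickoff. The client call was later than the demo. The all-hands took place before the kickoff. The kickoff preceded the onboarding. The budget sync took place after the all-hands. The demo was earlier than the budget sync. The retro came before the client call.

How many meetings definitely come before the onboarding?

Directly stated before the onboarding: the budget sync and the kickoff.
The all-hands reaches the onboarding via the all-hands → the kickoff → the onboarding.
The demo reaches the onboarding via the demo → the budget sync → the onboarding.
That's the all-hands, the budget sync, the demo, and the kickoff — 4 in all.

4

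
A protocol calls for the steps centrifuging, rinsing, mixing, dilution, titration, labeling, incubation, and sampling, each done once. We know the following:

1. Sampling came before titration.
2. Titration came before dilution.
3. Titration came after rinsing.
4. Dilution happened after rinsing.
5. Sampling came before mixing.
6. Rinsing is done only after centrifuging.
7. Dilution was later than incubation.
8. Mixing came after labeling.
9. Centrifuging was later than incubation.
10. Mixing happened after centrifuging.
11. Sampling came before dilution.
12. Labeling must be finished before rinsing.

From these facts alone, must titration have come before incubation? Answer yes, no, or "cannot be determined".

no

Tracing the constraints gives incubation → centrifuging → rinsing → titration, so incubation must come before titration.
That means titration cannot be before incubation.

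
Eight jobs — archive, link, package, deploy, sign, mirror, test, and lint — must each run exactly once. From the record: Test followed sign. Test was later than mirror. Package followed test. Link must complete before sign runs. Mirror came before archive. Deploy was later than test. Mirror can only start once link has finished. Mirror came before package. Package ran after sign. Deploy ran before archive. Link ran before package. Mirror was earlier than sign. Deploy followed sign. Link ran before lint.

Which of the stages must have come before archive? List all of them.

deploy, link, mirror, sign, test

Directly stated before archive: deploy and mirror.
Link reaches archive via link → mirror → archive.
Sign reaches archive via sign → deploy → archive.
Test reaches archive via test → deploy → archive.
No chain forces lint (or any of the others) ahead of archive.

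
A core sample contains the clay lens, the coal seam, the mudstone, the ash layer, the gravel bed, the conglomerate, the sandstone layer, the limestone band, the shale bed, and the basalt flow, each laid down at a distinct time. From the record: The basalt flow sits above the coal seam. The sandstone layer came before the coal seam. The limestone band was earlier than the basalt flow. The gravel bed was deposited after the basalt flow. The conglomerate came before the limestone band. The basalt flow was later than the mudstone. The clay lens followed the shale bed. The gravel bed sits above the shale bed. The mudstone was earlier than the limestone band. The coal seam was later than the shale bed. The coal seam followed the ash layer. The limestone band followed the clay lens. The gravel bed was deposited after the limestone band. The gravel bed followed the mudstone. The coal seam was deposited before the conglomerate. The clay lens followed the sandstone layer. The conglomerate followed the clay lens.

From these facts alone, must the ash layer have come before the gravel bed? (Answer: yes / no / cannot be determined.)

Chain the constraints: the ash layer → the coal seam → the basalt flow → the gravel bed. Each link is directly stated, so the ash layer comes before the gravel bed.

yes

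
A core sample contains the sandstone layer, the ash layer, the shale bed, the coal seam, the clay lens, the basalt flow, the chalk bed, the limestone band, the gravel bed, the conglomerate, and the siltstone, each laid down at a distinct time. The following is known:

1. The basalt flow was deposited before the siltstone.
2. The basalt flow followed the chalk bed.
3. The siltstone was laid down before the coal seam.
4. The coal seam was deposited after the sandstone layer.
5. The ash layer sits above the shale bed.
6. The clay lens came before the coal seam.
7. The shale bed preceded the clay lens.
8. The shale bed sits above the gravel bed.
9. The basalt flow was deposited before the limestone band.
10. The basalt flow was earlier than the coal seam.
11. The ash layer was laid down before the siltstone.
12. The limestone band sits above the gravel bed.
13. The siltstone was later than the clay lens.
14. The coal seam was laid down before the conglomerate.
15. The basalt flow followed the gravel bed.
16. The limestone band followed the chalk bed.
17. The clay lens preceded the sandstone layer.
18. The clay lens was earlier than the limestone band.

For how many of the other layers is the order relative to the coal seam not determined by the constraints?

Forced before the coal seam: the ash layer, the basalt flow, the chalk bed, the clay lens, the gravel bed, the sandstone layer, the shale bed, and the siltstone; forced after the coal seam: the conglomerate.
That leaves the limestone band with no forced order relative to the coal seam — 1.

1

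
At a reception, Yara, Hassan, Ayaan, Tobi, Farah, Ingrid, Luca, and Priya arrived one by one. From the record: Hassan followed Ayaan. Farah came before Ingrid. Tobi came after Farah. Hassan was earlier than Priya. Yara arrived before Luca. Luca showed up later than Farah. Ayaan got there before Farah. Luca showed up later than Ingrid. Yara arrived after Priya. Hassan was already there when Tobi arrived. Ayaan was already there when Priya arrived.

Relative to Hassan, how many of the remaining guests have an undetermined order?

Forced before Hassan: Ayaan; forced after Hassan: Luca, Priya, Tobi, and Yara.
That leaves Farah and Ingrid with no forced order relative to Hassan — 2.

2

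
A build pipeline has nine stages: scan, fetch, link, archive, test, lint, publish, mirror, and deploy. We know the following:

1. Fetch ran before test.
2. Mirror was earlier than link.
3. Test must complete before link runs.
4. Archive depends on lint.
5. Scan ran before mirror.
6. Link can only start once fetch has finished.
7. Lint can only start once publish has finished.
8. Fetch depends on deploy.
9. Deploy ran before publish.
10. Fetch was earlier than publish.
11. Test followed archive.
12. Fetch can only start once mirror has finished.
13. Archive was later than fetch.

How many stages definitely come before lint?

Directly stated before lint: publish.
Deploy reaches lint via deploy → publish → lint.
Fetch reaches lint via fetch → publish → lint.
Mirror reaches lint via mirror → fetch → publish → lint.
Likewise scan reaches lint by chaining the stated constraints.
No chain forces link (or any of the others) ahead of lint.
That's deploy, fetch, mirror, publish, and scan — 5 in all.

5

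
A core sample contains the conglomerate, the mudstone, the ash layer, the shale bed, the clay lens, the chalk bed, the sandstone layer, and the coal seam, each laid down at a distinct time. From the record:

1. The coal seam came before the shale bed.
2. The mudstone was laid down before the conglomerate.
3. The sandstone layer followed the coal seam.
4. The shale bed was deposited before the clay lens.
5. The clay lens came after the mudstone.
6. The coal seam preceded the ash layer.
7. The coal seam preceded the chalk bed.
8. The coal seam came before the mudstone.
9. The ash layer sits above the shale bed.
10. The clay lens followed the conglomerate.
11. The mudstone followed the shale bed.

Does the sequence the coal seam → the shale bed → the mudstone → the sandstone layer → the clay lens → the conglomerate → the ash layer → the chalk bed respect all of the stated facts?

The constraints require the conglomerate before the clay lens, but in the proposed sequence the clay lens appears ahead of the conglomerate. That one violation is enough.

no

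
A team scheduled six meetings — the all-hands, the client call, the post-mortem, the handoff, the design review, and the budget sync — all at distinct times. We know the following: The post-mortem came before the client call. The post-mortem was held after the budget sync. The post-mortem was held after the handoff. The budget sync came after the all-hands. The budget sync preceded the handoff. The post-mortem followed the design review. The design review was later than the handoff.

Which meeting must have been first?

the all-hands

The all-hands has a chain of constraints placing it before every other meeting, so the all-hands must be first.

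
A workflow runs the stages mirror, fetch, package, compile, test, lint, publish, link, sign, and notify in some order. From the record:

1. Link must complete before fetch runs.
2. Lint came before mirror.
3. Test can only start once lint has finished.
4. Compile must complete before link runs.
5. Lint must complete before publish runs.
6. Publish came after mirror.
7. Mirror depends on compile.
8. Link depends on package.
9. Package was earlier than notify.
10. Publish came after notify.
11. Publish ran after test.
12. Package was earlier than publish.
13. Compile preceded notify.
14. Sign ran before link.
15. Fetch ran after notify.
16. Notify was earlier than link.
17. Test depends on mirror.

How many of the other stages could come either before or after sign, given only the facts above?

Forced after sign: fetch and link.
That leaves compile, lint, mirror, notify, package, publish, and test with no forced order relative to sign — 7.

7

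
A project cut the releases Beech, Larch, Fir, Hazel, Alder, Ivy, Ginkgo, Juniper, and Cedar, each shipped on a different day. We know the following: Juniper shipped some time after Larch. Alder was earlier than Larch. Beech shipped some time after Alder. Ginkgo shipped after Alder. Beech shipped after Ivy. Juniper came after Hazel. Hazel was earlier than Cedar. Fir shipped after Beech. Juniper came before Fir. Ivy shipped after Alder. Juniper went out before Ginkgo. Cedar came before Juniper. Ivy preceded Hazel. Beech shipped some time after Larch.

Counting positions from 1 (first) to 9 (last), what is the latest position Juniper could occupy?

7

Juniper must come before Fir and Ginkgo — 2 releases forced after it.
Everything else can be placed before Juniper in some valid order, so Juniper can sit as late as position 9 − 2 = 7.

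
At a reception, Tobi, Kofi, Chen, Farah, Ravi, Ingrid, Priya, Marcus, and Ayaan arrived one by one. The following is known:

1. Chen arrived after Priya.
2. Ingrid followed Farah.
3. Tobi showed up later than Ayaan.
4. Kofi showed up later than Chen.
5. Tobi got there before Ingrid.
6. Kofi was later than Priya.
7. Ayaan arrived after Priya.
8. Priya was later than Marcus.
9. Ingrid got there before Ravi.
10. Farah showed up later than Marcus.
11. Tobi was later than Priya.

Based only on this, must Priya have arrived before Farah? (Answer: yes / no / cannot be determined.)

No chain of stated constraints runs from Priya to Farah, and none runs from Farah to Priya either.
So the relative order of Priya and Farah is not fixed by the given facts.

cannot be determined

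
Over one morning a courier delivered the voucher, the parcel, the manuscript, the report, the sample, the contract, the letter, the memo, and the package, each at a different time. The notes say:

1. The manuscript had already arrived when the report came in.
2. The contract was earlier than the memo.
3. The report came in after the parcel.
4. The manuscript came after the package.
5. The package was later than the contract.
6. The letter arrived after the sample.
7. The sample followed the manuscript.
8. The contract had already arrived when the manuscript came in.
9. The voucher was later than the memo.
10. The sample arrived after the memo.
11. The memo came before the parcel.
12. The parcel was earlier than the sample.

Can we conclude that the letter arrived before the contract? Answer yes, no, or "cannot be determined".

no

Tracing the constraints gives the contract → the manuscript → the sample → the letter, so the contract must come before the letter.
That means the letter cannot be before the contract.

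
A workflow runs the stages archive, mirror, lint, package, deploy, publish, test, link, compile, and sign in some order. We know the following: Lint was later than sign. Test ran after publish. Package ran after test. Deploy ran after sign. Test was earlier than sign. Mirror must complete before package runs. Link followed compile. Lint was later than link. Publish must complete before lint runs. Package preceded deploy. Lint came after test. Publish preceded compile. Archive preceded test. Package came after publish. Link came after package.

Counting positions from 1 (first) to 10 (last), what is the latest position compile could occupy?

Compile must come before link and lint — 2 stages forced after it.
Everything else can be placed before compile in some valid order, so compile can sit as late as position 10 − 2 = 8.

8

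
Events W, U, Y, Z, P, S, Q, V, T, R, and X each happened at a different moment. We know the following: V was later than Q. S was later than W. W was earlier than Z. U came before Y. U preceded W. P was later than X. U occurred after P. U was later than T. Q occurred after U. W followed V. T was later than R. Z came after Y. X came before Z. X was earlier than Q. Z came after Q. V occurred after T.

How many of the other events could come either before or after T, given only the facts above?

Forced before T: R; forced after T: Q, S, U, V, W, Y, and Z.
That leaves P and X with no forced order relative to T — 2.

2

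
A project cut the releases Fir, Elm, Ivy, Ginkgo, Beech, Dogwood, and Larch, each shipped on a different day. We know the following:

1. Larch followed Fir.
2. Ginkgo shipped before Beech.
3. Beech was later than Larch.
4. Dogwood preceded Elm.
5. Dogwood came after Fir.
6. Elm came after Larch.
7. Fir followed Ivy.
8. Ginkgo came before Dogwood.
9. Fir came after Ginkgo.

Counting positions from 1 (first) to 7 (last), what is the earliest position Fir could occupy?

Ginkgo and Ivy must both come before Fir — 2 forced predecessors.
Nothing else is forced ahead of Fir, so its earliest slot is position 2 + 1 = 3.

3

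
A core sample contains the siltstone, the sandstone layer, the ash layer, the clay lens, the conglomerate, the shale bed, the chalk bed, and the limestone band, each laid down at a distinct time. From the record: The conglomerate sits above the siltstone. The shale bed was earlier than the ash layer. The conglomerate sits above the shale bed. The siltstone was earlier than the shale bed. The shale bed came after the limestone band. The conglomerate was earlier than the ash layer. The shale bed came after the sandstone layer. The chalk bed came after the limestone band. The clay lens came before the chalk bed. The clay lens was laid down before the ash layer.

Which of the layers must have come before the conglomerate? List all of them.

the limestone band, the sandstone layer, the shale bed, the siltstone

Directly stated before the conglomerate: the shale bed and the siltstone.
The limestone band reaches the conglomerate via the limestone band → the shale bed → the conglomerate.
The sandstone layer reaches the conglomerate via the sandstone layer → the shale bed → the conglomerate.
No chain forces the ash layer (or any of the others) ahead of the conglomerate.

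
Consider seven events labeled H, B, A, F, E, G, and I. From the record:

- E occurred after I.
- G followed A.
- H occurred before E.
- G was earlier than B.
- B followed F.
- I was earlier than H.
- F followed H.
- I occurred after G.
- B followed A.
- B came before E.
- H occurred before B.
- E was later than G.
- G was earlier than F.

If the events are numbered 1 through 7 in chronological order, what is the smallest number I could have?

3

A and G must both come before I — 2 forced predecessors.
Nothing else is forced ahead of I, so its earliest slot is position 2 + 1 = 3.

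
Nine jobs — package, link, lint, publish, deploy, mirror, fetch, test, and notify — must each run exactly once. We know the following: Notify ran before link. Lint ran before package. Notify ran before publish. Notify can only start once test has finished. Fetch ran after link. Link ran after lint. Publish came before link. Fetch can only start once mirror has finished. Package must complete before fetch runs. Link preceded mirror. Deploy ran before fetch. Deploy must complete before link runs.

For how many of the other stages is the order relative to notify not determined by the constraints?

3

Forced before notify: test; forced after notify: fetch, link, mirror, and publish.
That leaves deploy, lint, and package with no forced order relative to notify — 3.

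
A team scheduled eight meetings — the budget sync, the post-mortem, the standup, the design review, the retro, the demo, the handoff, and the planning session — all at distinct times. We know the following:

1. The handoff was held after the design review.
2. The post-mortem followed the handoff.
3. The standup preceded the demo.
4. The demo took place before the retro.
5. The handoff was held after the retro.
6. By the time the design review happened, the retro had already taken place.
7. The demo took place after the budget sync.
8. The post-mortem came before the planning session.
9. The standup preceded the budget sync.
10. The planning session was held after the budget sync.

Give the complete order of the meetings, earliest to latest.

the standup, the budget sync, the demo, the retro, the design review, the handoff, the post-mortem, the planning session

The constraints fix every adjacent pair, so only one ordering works:
the standup → the budget sync → the demo → the retro → the design review → the handoff → the post-mortem → the planning session.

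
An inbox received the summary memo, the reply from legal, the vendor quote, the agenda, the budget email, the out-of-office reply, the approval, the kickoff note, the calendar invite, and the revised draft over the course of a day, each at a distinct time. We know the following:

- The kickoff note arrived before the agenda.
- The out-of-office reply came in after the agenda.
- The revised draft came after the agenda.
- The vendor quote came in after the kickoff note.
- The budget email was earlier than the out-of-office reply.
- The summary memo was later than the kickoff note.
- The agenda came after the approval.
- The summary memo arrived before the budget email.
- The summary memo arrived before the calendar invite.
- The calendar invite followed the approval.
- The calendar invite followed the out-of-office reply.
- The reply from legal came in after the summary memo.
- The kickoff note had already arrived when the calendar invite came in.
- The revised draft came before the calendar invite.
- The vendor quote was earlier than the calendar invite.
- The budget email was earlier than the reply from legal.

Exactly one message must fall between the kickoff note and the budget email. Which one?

the summary memo

Tracing the constraints gives the kickoff note → the summary memo → the budget email, so the summary memo sits after the kickoff note and before the budget email.
No other message is forced both after the kickoff note and before the budget email.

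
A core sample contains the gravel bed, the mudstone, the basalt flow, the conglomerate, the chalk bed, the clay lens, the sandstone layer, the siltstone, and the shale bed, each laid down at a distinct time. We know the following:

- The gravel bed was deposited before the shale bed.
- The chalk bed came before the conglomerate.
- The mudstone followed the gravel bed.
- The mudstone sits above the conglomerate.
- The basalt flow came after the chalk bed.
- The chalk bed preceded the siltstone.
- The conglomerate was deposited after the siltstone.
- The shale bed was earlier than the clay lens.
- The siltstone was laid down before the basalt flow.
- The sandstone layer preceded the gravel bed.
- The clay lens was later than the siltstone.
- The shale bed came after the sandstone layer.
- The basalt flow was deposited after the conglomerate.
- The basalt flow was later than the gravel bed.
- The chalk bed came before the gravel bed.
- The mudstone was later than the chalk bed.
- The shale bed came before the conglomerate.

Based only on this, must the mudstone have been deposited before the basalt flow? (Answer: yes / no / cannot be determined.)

cannot be determined

No chain of stated constraints runs from the mudstone to the basalt flow, and none runs from the basalt flow to the mudstone either.
So the relative order of the mudstone and the basalt flow is not fixed by the given facts.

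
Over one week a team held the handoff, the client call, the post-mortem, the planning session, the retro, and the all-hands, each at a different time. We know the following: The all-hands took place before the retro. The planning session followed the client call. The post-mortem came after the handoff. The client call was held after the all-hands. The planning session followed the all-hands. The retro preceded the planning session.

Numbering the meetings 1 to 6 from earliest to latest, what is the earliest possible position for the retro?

2

The all-hands must come before the retro — 1 forced predecessor.
Nothing else is forced ahead of the retro, so its earliest slot is position 1 + 1 = 2.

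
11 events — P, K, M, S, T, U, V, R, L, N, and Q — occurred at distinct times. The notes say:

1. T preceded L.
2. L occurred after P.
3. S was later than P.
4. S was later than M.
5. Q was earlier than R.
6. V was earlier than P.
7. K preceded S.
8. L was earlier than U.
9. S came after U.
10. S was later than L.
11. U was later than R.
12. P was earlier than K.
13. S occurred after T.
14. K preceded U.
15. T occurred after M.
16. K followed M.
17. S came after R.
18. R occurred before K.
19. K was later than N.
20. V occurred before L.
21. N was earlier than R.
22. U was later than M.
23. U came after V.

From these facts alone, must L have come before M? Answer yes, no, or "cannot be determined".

Tracing the constraints gives M → T → L, so M must come before L.
That means L cannot be before M.

no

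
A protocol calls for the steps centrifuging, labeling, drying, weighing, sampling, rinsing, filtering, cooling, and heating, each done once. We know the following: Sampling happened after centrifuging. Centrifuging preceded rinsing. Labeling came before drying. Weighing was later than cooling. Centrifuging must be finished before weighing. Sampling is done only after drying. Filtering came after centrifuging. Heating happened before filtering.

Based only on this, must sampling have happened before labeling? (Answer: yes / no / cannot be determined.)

no

Tracing the constraints gives labeling → drying → sampling, so labeling must come before sampling.
That means sampling cannot be before labeling.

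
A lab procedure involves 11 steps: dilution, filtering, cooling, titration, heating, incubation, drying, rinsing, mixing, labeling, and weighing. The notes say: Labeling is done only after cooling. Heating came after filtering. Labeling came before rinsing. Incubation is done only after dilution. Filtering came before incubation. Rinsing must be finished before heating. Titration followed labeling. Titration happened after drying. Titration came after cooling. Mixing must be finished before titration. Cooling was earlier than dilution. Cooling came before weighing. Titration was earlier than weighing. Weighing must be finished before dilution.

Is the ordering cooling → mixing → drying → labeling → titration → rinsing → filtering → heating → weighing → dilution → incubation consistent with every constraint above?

Check each stated constraint against the proposed order — e.g. cooling is ahead of weighing; cooling is ahead of dilution. Every pair is in the required order; nothing is violated.

yes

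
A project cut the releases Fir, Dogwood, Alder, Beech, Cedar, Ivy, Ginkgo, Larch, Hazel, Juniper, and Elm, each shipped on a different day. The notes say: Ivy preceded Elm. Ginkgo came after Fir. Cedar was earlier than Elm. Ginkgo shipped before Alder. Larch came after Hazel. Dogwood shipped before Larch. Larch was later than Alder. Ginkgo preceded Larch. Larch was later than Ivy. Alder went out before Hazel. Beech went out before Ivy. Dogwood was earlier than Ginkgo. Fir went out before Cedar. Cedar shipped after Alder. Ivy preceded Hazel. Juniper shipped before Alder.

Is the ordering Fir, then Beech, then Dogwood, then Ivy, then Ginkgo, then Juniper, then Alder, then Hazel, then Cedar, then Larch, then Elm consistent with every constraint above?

yes

Check each stated constraint against the proposed order — e.g. Dogwood is ahead of Larch; Fir is ahead of Cedar. Every pair is in the required order; nothing is violated.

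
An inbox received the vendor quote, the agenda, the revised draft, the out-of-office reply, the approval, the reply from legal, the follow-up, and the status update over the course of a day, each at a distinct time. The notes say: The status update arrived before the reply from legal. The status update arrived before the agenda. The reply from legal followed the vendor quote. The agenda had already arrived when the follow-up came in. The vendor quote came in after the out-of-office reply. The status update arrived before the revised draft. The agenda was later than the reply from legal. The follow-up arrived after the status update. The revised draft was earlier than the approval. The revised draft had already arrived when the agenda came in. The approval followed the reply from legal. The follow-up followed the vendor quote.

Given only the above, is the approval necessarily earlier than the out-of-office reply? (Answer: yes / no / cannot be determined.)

Tracing the constraints gives the out-of-office reply → the vendor quote → the reply from legal → the approval, so the out-of-office reply must come before the approval.
That means the approval cannot be before the out-of-office reply.

no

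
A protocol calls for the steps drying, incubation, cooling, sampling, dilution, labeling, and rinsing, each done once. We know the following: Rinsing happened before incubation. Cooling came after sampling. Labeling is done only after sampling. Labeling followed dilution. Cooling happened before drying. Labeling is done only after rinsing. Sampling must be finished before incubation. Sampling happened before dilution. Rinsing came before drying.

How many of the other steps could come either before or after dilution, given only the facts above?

Forced before dilution: sampling; forced after dilution: labeling.
That leaves cooling, drying, incubation, and rinsing with no forced order relative to dilution — 4.

4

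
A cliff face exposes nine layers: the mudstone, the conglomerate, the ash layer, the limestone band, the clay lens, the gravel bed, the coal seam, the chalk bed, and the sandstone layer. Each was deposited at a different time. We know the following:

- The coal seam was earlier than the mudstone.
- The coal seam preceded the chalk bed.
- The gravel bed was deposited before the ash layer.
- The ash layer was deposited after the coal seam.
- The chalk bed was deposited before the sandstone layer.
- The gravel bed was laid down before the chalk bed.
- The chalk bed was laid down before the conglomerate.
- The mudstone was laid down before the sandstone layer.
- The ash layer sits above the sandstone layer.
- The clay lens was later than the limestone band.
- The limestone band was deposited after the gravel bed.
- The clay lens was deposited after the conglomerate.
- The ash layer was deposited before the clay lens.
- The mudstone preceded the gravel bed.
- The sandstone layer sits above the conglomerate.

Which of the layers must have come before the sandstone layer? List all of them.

the chalk bed, the coal seam, the conglomerate, the gravel bed, the mudstone

Directly stated before the sandstone layer: the chalk bed, the conglomerate, and the mudstone.
The coal seam reaches the sandstone layer via the coal seam → the mudstone → the sandstone layer.
The gravel bed reaches the sandstone layer via the gravel bed → the chalk bed → the sandstone layer.
No chain forces the ash layer (or any of the others) ahead of the sandstone layer.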